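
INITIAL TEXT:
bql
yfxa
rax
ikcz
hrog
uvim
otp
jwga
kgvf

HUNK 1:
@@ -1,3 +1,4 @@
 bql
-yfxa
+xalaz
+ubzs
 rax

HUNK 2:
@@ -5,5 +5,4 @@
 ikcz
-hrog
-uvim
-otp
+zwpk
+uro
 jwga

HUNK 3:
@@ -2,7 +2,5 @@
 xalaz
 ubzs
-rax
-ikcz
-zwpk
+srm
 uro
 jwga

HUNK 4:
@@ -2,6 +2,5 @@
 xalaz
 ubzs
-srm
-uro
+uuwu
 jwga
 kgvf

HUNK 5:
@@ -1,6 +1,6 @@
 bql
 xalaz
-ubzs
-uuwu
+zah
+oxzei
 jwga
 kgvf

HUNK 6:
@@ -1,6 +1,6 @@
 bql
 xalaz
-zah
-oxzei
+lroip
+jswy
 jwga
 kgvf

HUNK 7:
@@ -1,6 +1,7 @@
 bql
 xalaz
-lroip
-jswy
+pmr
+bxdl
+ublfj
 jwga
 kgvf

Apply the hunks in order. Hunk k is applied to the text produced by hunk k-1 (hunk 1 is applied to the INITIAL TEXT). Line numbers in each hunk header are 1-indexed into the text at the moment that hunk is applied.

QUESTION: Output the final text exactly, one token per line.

Answer: bql
xalaz
pmr
bxdl
ublfj
jwga
kgvf

Derivation:
Hunk 1: at line 1 remove [yfxa] add [xalaz,ubzs] -> 10 lines: bql xalaz ubzs rax ikcz hrog uvim otp jwga kgvf
Hunk 2: at line 5 remove [hrog,uvim,otp] add [zwpk,uro] -> 9 lines: bql xalaz ubzs rax ikcz zwpk uro jwga kgvf
Hunk 3: at line 2 remove [rax,ikcz,zwpk] add [srm] -> 7 lines: bql xalaz ubzs srm uro jwga kgvf
Hunk 4: at line 2 remove [srm,uro] add [uuwu] -> 6 lines: bql xalaz ubzs uuwu jwga kgvf
Hunk 5: at line 1 remove [ubzs,uuwu] add [zah,oxzei] -> 6 lines: bql xalaz zah oxzei jwga kgvf
Hunk 6: at line 1 remove [zah,oxzei] add [lroip,jswy] -> 6 lines: bql xalaz lroip jswy jwga kgvf
Hunk 7: at line 1 remove [lroip,jswy] add [pmr,bxdl,ublfj] -> 7 lines: bql xalaz pmr bxdl ublfj jwga kgvf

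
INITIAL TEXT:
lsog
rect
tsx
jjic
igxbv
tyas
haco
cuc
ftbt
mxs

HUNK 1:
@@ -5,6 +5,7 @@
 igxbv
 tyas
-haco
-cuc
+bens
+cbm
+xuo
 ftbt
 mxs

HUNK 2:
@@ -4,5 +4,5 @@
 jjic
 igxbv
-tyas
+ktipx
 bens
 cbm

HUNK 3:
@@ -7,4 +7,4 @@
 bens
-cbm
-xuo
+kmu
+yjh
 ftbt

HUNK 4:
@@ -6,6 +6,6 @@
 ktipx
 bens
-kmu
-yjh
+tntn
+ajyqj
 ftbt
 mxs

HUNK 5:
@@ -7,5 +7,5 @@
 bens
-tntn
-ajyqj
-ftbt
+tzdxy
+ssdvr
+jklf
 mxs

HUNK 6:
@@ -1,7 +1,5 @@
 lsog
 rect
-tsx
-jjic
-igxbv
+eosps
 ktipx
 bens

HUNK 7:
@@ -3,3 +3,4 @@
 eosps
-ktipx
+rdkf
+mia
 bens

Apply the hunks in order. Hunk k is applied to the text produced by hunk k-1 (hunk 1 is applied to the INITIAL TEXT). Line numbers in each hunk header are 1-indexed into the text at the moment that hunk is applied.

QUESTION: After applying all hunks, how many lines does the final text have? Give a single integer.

Hunk 1: at line 5 remove [haco,cuc] add [bens,cbm,xuo] -> 11 lines: lsog rect tsx jjic igxbv tyas bens cbm xuo ftbt mxs
Hunk 2: at line 4 remove [tyas] add [ktipx] -> 11 lines: lsog rect tsx jjic igxbv ktipx bens cbm xuo ftbt mxs
Hunk 3: at line 7 remove [cbm,xuo] add [kmu,yjh] -> 11 lines: lsog rect tsx jjic igxbv ktipx bens kmu yjh ftbt mxs
Hunk 4: at line 6 remove [kmu,yjh] add [tntn,ajyqj] -> 11 lines: lsog rect tsx jjic igxbv ktipx bens tntn ajyqj ftbt mxs
Hunk 5: at line 7 remove [tntn,ajyqj,ftbt] add [tzdxy,ssdvr,jklf] -> 11 lines: lsog rect tsx jjic igxbv ktipx bens tzdxy ssdvr jklf mxs
Hunk 6: at line 1 remove [tsx,jjic,igxbv] add [eosps] -> 9 lines: lsog rect eosps ktipx bens tzdxy ssdvr jklf mxs
Hunk 7: at line 3 remove [ktipx] add [rdkf,mia] -> 10 lines: lsog rect eosps rdkf mia bens tzdxy ssdvr jklf mxs
Final line count: 10

Answer: 10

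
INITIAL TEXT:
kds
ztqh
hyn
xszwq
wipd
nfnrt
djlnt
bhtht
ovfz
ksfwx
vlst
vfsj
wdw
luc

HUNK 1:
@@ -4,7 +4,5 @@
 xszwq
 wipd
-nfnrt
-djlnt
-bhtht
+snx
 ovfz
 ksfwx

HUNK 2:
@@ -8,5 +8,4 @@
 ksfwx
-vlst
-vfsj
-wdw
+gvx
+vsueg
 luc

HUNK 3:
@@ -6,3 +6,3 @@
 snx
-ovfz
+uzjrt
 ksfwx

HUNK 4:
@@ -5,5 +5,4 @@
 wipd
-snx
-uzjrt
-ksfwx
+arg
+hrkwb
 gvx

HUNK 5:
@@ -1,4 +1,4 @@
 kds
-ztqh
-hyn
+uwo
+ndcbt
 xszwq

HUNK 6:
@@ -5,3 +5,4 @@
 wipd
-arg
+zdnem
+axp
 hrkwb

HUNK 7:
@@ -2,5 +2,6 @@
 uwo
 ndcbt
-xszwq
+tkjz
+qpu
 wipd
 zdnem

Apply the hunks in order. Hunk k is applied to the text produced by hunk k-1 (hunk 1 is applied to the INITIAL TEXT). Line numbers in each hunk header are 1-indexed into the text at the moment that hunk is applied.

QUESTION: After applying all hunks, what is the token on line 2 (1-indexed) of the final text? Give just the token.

Hunk 1: at line 4 remove [nfnrt,djlnt,bhtht] add [snx] -> 12 lines: kds ztqh hyn xszwq wipd snx ovfz ksfwx vlst vfsj wdw luc
Hunk 2: at line 8 remove [vlst,vfsj,wdw] add [gvx,vsueg] -> 11 lines: kds ztqh hyn xszwq wipd snx ovfz ksfwx gvx vsueg luc
Hunk 3: at line 6 remove [ovfz] add [uzjrt] -> 11 lines: kds ztqh hyn xszwq wipd snx uzjrt ksfwx gvx vsueg luc
Hunk 4: at line 5 remove [snx,uzjrt,ksfwx] add [arg,hrkwb] -> 10 lines: kds ztqh hyn xszwq wipd arg hrkwb gvx vsueg luc
Hunk 5: at line 1 remove [ztqh,hyn] add [uwo,ndcbt] -> 10 lines: kds uwo ndcbt xszwq wipd arg hrkwb gvx vsueg luc
Hunk 6: at line 5 remove [arg] add [zdnem,axp] -> 11 lines: kds uwo ndcbt xszwq wipd zdnem axp hrkwb gvx vsueg luc
Hunk 7: at line 2 remove [xszwq] add [tkjz,qpu] -> 12 lines: kds uwo ndcbt tkjz qpu wipd zdnem axp hrkwb gvx vsueg luc
Final line 2: uwo

Answer: uwo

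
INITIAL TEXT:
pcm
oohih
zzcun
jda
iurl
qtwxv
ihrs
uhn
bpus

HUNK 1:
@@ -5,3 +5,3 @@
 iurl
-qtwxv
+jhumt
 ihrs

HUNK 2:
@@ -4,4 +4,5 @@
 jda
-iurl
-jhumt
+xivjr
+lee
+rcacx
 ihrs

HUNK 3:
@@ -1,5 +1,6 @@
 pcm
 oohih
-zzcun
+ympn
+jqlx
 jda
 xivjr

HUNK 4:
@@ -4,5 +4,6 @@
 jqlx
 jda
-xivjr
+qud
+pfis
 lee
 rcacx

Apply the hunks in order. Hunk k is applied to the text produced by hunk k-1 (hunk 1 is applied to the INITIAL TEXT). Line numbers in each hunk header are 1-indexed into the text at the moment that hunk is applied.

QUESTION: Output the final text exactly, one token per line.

Hunk 1: at line 5 remove [qtwxv] add [jhumt] -> 9 lines: pcm oohih zzcun jda iurl jhumt ihrs uhn bpus
Hunk 2: at line 4 remove [iurl,jhumt] add [xivjr,lee,rcacx] -> 10 lines: pcm oohih zzcun jda xivjr lee rcacx ihrs uhn bpus
Hunk 3: at line 1 remove [zzcun] add [ympn,jqlx] -> 11 lines: pcm oohih ympn jqlx jda xivjr lee rcacx ihrs uhn bpus
Hunk 4: at line 4 remove [xivjr] add [qud,pfis] -> 12 lines: pcm oohih ympn jqlx jda qud pfis lee rcacx ihrs uhn bpus

Answer: pcm
oohih
ympn
jqlx
jda
qud
pfis
lee
rcacx
ihrs
uhn
bpus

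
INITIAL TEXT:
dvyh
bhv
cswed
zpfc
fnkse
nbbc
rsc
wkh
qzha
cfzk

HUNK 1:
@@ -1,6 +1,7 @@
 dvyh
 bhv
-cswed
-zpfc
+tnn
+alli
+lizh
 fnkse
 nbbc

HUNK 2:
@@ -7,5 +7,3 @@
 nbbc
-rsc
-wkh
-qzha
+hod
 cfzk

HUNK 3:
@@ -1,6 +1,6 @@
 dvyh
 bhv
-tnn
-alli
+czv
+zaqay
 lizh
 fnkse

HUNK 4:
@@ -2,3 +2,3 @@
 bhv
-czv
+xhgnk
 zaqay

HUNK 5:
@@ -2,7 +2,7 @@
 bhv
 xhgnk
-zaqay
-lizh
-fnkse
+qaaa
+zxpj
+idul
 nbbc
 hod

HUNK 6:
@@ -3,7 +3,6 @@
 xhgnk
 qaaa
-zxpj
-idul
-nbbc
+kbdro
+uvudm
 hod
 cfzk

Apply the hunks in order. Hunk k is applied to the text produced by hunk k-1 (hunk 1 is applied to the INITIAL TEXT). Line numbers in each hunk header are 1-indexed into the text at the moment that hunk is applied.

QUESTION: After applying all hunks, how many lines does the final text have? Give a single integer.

Hunk 1: at line 1 remove [cswed,zpfc] add [tnn,alli,lizh] -> 11 lines: dvyh bhv tnn alli lizh fnkse nbbc rsc wkh qzha cfzk
Hunk 2: at line 7 remove [rsc,wkh,qzha] add [hod] -> 9 lines: dvyh bhv tnn alli lizh fnkse nbbc hod cfzk
Hunk 3: at line 1 remove [tnn,alli] add [czv,zaqay] -> 9 lines: dvyh bhv czv zaqay lizh fnkse nbbc hod cfzk
Hunk 4: at line 2 remove [czv] add [xhgnk] -> 9 lines: dvyh bhv xhgnk zaqay lizh fnkse nbbc hod cfzk
Hunk 5: at line 2 remove [zaqay,lizh,fnkse] add [qaaa,zxpj,idul] -> 9 lines: dvyh bhv xhgnk qaaa zxpj idul nbbc hod cfzk
Hunk 6: at line 3 remove [zxpj,idul,nbbc] add [kbdro,uvudm] -> 8 lines: dvyh bhv xhgnk qaaa kbdro uvudm hod cfzk
Final line count: 8

Answer: 8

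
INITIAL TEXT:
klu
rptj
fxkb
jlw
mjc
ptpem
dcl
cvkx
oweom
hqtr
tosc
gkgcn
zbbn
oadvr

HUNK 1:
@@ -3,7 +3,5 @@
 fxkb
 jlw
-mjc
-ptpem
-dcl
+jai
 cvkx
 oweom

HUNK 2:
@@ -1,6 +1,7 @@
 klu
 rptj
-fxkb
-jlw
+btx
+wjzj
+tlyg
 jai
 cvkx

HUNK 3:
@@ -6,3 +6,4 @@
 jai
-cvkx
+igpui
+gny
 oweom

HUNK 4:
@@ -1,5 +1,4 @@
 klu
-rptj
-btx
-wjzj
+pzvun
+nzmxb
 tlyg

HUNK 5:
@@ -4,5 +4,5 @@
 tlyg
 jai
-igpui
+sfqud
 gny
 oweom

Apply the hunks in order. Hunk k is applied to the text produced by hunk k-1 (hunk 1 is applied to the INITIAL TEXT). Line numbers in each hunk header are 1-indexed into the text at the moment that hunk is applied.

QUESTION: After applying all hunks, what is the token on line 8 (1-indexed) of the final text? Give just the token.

Answer: oweom

Derivation:
Hunk 1: at line 3 remove [mjc,ptpem,dcl] add [jai] -> 12 lines: klu rptj fxkb jlw jai cvkx oweom hqtr tosc gkgcn zbbn oadvr
Hunk 2: at line 1 remove [fxkb,jlw] add [btx,wjzj,tlyg] -> 13 lines: klu rptj btx wjzj tlyg jai cvkx oweom hqtr tosc gkgcn zbbn oadvr
Hunk 3: at line 6 remove [cvkx] add [igpui,gny] -> 14 lines: klu rptj btx wjzj tlyg jai igpui gny oweom hqtr tosc gkgcn zbbn oadvr
Hunk 4: at line 1 remove [rptj,btx,wjzj] add [pzvun,nzmxb] -> 13 lines: klu pzvun nzmxb tlyg jai igpui gny oweom hqtr tosc gkgcn zbbn oadvr
Hunk 5: at line 4 remove [igpui] add [sfqud] -> 13 lines: klu pzvun nzmxb tlyg jai sfqud gny oweom hqtr tosc gkgcn zbbn oadvr
Final line 8: oweom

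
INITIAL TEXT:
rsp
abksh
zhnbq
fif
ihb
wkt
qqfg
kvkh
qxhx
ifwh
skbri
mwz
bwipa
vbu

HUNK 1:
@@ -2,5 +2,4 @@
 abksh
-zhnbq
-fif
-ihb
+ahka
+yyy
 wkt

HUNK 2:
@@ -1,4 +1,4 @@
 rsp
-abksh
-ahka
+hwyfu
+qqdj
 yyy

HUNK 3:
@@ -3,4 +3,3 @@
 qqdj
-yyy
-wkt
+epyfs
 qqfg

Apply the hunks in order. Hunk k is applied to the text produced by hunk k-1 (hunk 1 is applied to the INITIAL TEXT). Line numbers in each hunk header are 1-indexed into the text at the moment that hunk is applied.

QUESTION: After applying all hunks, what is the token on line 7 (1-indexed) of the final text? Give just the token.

Hunk 1: at line 2 remove [zhnbq,fif,ihb] add [ahka,yyy] -> 13 lines: rsp abksh ahka yyy wkt qqfg kvkh qxhx ifwh skbri mwz bwipa vbu
Hunk 2: at line 1 remove [abksh,ahka] add [hwyfu,qqdj] -> 13 lines: rsp hwyfu qqdj yyy wkt qqfg kvkh qxhx ifwh skbri mwz bwipa vbu
Hunk 3: at line 3 remove [yyy,wkt] add [epyfs] -> 12 lines: rsp hwyfu qqdj epyfs qqfg kvkh qxhx ifwh skbri mwz bwipa vbu
Final line 7: qxhx

Answer: qxhx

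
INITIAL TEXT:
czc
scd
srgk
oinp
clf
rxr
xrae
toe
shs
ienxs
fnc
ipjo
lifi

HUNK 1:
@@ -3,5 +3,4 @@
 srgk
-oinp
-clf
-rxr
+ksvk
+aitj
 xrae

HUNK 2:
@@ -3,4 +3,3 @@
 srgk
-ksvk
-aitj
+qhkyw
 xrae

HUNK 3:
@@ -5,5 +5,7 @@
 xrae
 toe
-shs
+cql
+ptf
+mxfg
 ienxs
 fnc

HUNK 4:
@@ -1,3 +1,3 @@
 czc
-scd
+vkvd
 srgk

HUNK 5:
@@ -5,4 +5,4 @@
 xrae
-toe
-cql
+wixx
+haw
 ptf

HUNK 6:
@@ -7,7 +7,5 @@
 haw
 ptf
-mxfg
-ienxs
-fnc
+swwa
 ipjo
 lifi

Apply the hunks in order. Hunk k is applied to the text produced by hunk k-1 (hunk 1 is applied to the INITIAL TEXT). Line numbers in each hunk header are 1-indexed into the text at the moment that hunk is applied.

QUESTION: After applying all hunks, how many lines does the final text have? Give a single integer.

Hunk 1: at line 3 remove [oinp,clf,rxr] add [ksvk,aitj] -> 12 lines: czc scd srgk ksvk aitj xrae toe shs ienxs fnc ipjo lifi
Hunk 2: at line 3 remove [ksvk,aitj] add [qhkyw] -> 11 lines: czc scd srgk qhkyw xrae toe shs ienxs fnc ipjo lifi
Hunk 3: at line 5 remove [shs] add [cql,ptf,mxfg] -> 13 lines: czc scd srgk qhkyw xrae toe cql ptf mxfg ienxs fnc ipjo lifi
Hunk 4: at line 1 remove [scd] add [vkvd] -> 13 lines: czc vkvd srgk qhkyw xrae toe cql ptf mxfg ienxs fnc ipjo lifi
Hunk 5: at line 5 remove [toe,cql] add [wixx,haw] -> 13 lines: czc vkvd srgk qhkyw xrae wixx haw ptf mxfg ienxs fnc ipjo lifi
Hunk 6: at line 7 remove [mxfg,ienxs,fnc] add [swwa] -> 11 lines: czc vkvd srgk qhkyw xrae wixx haw ptf swwa ipjo lifi
Final line count: 11

Answer: 11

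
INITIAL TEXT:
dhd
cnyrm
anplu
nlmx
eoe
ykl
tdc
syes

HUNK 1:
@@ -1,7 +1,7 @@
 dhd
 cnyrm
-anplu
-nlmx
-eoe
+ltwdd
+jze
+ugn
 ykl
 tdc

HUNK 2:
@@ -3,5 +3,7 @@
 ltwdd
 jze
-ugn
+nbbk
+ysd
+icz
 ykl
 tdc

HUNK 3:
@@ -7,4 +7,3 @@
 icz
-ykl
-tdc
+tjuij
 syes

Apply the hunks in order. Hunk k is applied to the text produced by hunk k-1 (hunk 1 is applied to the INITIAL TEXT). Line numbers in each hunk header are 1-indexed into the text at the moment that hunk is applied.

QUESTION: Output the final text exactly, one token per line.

Answer: dhd
cnyrm
ltwdd
jze
nbbk
ysd
icz
tjuij
syes

Derivation:
Hunk 1: at line 1 remove [anplu,nlmx,eoe] add [ltwdd,jze,ugn] -> 8 lines: dhd cnyrm ltwdd jze ugn ykl tdc syes
Hunk 2: at line 3 remove [ugn] add [nbbk,ysd,icz] -> 10 lines: dhd cnyrm ltwdd jze nbbk ysd icz ykl tdc syes
Hunk 3: at line 7 remove [ykl,tdc] add [tjuij] -> 9 lines: dhd cnyrm ltwdd jze nbbk ysd icz tjuij syes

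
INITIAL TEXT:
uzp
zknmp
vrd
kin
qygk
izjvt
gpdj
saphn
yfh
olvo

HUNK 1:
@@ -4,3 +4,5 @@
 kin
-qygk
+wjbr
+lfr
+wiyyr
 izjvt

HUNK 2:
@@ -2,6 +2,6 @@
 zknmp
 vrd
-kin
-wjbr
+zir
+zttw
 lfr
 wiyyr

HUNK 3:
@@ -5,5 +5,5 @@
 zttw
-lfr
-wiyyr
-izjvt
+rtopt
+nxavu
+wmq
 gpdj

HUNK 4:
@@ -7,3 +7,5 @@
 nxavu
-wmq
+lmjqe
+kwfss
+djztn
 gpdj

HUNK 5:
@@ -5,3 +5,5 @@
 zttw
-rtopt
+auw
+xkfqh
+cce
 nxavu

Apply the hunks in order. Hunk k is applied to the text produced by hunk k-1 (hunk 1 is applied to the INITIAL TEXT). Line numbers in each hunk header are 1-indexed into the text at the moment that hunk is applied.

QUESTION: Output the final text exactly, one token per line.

Hunk 1: at line 4 remove [qygk] add [wjbr,lfr,wiyyr] -> 12 lines: uzp zknmp vrd kin wjbr lfr wiyyr izjvt gpdj saphn yfh olvo
Hunk 2: at line 2 remove [kin,wjbr] add [zir,zttw] -> 12 lines: uzp zknmp vrd zir zttw lfr wiyyr izjvt gpdj saphn yfh olvo
Hunk 3: at line 5 remove [lfr,wiyyr,izjvt] add [rtopt,nxavu,wmq] -> 12 lines: uzp zknmp vrd zir zttw rtopt nxavu wmq gpdj saphn yfh olvo
Hunk 4: at line 7 remove [wmq] add [lmjqe,kwfss,djztn] -> 14 lines: uzp zknmp vrd zir zttw rtopt nxavu lmjqe kwfss djztn gpdj saphn yfh olvo
Hunk 5: at line 5 remove [rtopt] add [auw,xkfqh,cce] -> 16 lines: uzp zknmp vrd zir zttw auw xkfqh cce nxavu lmjqe kwfss djztn gpdj saphn yfh olvo

Answer: uzp
zknmp
vrd
zir
zttw
auw
xkfqh
cce
nxavu
lmjqe
kwfss
djztn
gpdj
saphn
yfh
olvo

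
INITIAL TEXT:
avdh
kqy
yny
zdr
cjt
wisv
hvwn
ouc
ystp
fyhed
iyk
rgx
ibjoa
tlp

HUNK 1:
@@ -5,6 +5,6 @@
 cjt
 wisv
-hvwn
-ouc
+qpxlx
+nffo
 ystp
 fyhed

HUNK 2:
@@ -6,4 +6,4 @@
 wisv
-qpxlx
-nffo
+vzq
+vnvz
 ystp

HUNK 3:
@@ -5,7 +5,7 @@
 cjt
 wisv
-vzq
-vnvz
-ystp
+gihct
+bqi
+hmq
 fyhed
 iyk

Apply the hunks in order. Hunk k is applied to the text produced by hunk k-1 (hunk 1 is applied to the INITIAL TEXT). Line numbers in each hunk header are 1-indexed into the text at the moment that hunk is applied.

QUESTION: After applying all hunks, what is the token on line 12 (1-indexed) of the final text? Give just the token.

Hunk 1: at line 5 remove [hvwn,ouc] add [qpxlx,nffo] -> 14 lines: avdh kqy yny zdr cjt wisv qpxlx nffo ystp fyhed iyk rgx ibjoa tlp
Hunk 2: at line 6 remove [qpxlx,nffo] add [vzq,vnvz] -> 14 lines: avdh kqy yny zdr cjt wisv vzq vnvz ystp fyhed iyk rgx ibjoa tlp
Hunk 3: at line 5 remove [vzq,vnvz,ystp] add [gihct,bqi,hmq] -> 14 lines: avdh kqy yny zdr cjt wisv gihct bqi hmq fyhed iyk rgx ibjoa tlp
Final line 12: rgx

Answer: rgx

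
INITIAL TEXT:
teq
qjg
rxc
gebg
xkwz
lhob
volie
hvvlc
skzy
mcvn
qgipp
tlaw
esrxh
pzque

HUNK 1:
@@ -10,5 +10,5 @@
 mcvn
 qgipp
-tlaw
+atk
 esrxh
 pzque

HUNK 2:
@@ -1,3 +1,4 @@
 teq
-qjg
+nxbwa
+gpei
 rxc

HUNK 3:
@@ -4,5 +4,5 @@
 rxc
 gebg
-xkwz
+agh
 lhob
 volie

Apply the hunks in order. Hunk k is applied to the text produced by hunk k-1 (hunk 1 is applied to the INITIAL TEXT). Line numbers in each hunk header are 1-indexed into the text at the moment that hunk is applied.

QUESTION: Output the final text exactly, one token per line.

Hunk 1: at line 10 remove [tlaw] add [atk] -> 14 lines: teq qjg rxc gebg xkwz lhob volie hvvlc skzy mcvn qgipp atk esrxh pzque
Hunk 2: at line 1 remove [qjg] add [nxbwa,gpei] -> 15 lines: teq nxbwa gpei rxc gebg xkwz lhob volie hvvlc skzy mcvn qgipp atk esrxh pzque
Hunk 3: at line 4 remove [xkwz] add [agh] -> 15 lines: teq nxbwa gpei rxc gebg agh lhob volie hvvlc skzy mcvn qgipp atk esrxh pzque

Answer: teq
nxbwa
gpei
rxc
gebg
agh
lhob
volie
hvvlc
skzy
mcvn
qgipp
atk
esrxh
pzque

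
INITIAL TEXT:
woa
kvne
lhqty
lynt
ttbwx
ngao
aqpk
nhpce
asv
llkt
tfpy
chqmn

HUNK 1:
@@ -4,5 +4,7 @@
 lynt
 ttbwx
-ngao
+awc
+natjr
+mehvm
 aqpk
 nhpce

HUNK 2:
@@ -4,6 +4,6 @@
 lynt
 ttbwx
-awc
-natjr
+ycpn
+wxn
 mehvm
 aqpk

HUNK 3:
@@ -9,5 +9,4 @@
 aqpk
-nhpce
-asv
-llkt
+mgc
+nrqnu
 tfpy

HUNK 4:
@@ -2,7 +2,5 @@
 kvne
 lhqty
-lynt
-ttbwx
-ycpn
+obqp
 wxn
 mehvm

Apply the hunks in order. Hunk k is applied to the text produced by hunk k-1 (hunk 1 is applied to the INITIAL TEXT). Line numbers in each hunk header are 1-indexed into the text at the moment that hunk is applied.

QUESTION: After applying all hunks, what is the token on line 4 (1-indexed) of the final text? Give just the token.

Hunk 1: at line 4 remove [ngao] add [awc,natjr,mehvm] -> 14 lines: woa kvne lhqty lynt ttbwx awc natjr mehvm aqpk nhpce asv llkt tfpy chqmn
Hunk 2: at line 4 remove [awc,natjr] add [ycpn,wxn] -> 14 lines: woa kvne lhqty lynt ttbwx ycpn wxn mehvm aqpk nhpce asv llkt tfpy chqmn
Hunk 3: at line 9 remove [nhpce,asv,llkt] add [mgc,nrqnu] -> 13 lines: woa kvne lhqty lynt ttbwx ycpn wxn mehvm aqpk mgc nrqnu tfpy chqmn
Hunk 4: at line 2 remove [lynt,ttbwx,ycpn] add [obqp] -> 11 lines: woa kvne lhqty obqp wxn mehvm aqpk mgc nrqnu tfpy chqmn
Final line 4: obqp

Answer: obqp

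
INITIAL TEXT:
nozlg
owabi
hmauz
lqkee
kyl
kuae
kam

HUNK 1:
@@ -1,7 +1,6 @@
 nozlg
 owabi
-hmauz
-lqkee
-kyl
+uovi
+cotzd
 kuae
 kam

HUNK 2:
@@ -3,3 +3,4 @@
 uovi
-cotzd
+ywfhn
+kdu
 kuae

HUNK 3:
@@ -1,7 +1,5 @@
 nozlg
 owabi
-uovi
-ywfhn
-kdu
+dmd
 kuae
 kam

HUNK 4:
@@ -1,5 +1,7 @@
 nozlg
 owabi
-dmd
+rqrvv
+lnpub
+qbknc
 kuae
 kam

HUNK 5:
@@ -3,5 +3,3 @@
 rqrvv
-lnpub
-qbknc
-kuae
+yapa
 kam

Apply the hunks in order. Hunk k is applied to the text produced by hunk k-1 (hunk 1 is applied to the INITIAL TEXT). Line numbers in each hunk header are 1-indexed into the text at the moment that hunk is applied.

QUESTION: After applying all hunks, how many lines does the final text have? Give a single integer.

Hunk 1: at line 1 remove [hmauz,lqkee,kyl] add [uovi,cotzd] -> 6 lines: nozlg owabi uovi cotzd kuae kam
Hunk 2: at line 3 remove [cotzd] add [ywfhn,kdu] -> 7 lines: nozlg owabi uovi ywfhn kdu kuae kam
Hunk 3: at line 1 remove [uovi,ywfhn,kdu] add [dmd] -> 5 lines: nozlg owabi dmd kuae kam
Hunk 4: at line 1 remove [dmd] add [rqrvv,lnpub,qbknc] -> 7 lines: nozlg owabi rqrvv lnpub qbknc kuae kam
Hunk 5: at line 3 remove [lnpub,qbknc,kuae] add [yapa] -> 5 lines: nozlg owabi rqrvv yapa kam
Final line count: 5

Answer: 5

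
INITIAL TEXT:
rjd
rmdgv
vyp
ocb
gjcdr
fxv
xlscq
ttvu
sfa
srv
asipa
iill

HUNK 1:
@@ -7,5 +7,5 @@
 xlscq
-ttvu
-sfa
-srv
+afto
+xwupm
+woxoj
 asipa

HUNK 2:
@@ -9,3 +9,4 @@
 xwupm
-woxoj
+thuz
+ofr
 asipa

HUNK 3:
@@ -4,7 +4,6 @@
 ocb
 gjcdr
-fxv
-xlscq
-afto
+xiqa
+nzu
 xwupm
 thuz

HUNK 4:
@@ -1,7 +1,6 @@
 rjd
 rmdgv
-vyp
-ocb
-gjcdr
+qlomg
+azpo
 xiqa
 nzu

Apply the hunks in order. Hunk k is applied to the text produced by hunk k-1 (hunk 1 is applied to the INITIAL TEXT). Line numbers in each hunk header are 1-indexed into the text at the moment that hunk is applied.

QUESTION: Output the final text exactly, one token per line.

Answer: rjd
rmdgv
qlomg
azpo
xiqa
nzu
xwupm
thuz
ofr
asipa
iill

Derivation:
Hunk 1: at line 7 remove [ttvu,sfa,srv] add [afto,xwupm,woxoj] -> 12 lines: rjd rmdgv vyp ocb gjcdr fxv xlscq afto xwupm woxoj asipa iill
Hunk 2: at line 9 remove [woxoj] add [thuz,ofr] -> 13 lines: rjd rmdgv vyp ocb gjcdr fxv xlscq afto xwupm thuz ofr asipa iill
Hunk 3: at line 4 remove [fxv,xlscq,afto] add [xiqa,nzu] -> 12 lines: rjd rmdgv vyp ocb gjcdr xiqa nzu xwupm thuz ofr asipa iill
Hunk 4: at line 1 remove [vyp,ocb,gjcdr] add [qlomg,azpo] -> 11 lines: rjd rmdgv qlomg azpo xiqa nzu xwupm thuz ofr asipa iill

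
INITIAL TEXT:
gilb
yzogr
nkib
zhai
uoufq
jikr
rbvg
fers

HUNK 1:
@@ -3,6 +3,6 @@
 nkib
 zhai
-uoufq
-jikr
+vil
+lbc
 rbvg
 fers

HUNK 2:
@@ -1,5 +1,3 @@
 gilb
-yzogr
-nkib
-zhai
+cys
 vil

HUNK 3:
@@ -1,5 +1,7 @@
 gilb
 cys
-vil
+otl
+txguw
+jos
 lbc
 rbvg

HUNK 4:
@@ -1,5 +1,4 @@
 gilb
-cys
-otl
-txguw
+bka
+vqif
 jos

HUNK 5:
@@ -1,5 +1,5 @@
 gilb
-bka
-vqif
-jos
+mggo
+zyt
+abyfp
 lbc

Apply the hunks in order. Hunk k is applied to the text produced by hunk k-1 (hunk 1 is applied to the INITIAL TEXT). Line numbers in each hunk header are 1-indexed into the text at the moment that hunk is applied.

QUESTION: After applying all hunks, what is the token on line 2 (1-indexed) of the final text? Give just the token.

Answer: mggo

Derivation:
Hunk 1: at line 3 remove [uoufq,jikr] add [vil,lbc] -> 8 lines: gilb yzogr nkib zhai vil lbc rbvg fers
Hunk 2: at line 1 remove [yzogr,nkib,zhai] add [cys] -> 6 lines: gilb cys vil lbc rbvg fers
Hunk 3: at line 1 remove [vil] add [otl,txguw,jos] -> 8 lines: gilb cys otl txguw jos lbc rbvg fers
Hunk 4: at line 1 remove [cys,otl,txguw] add [bka,vqif] -> 7 lines: gilb bka vqif jos lbc rbvg fers
Hunk 5: at line 1 remove [bka,vqif,jos] add [mggo,zyt,abyfp] -> 7 lines: gilb mggo zyt abyfp lbc rbvg fers
Final line 2: mggo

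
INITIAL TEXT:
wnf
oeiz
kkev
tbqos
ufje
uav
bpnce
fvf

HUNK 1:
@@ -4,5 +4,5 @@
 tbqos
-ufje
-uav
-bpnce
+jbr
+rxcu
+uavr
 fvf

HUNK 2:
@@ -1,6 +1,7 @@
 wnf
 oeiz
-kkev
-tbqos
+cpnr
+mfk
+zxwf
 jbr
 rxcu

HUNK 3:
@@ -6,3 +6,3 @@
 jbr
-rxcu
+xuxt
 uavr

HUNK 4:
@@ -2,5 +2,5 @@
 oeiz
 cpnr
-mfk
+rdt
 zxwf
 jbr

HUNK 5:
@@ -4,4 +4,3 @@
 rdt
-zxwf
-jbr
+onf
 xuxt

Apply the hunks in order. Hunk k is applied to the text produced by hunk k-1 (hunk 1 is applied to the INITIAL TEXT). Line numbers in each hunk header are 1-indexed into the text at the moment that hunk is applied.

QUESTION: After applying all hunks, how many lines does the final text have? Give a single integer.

Hunk 1: at line 4 remove [ufje,uav,bpnce] add [jbr,rxcu,uavr] -> 8 lines: wnf oeiz kkev tbqos jbr rxcu uavr fvf
Hunk 2: at line 1 remove [kkev,tbqos] add [cpnr,mfk,zxwf] -> 9 lines: wnf oeiz cpnr mfk zxwf jbr rxcu uavr fvf
Hunk 3: at line 6 remove [rxcu] add [xuxt] -> 9 lines: wnf oeiz cpnr mfk zxwf jbr xuxt uavr fvf
Hunk 4: at line 2 remove [mfk] add [rdt] -> 9 lines: wnf oeiz cpnr rdt zxwf jbr xuxt uavr fvf
Hunk 5: at line 4 remove [zxwf,jbr] add [onf] -> 8 lines: wnf oeiz cpnr rdt onf xuxt uavr fvf
Final line count: 8

Answer: 8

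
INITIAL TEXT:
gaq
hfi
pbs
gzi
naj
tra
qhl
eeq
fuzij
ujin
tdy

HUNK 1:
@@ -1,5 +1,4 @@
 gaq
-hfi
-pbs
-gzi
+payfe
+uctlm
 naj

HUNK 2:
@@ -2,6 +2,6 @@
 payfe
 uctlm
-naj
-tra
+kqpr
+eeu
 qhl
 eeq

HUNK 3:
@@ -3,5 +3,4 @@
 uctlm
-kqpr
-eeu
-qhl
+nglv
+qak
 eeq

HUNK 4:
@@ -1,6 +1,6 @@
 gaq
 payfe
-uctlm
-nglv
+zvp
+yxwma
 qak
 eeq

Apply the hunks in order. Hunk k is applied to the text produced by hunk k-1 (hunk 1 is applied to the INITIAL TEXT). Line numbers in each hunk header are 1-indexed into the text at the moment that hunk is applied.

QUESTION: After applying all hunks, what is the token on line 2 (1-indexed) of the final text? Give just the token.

Answer: payfe

Derivation:
Hunk 1: at line 1 remove [hfi,pbs,gzi] add [payfe,uctlm] -> 10 lines: gaq payfe uctlm naj tra qhl eeq fuzij ujin tdy
Hunk 2: at line 2 remove [naj,tra] add [kqpr,eeu] -> 10 lines: gaq payfe uctlm kqpr eeu qhl eeq fuzij ujin tdy
Hunk 3: at line 3 remove [kqpr,eeu,qhl] add [nglv,qak] -> 9 lines: gaq payfe uctlm nglv qak eeq fuzij ujin tdy
Hunk 4: at line 1 remove [uctlm,nglv] add [zvp,yxwma] -> 9 lines: gaq payfe zvp yxwma qak eeq fuzij ujin tdy
Final line 2: payfe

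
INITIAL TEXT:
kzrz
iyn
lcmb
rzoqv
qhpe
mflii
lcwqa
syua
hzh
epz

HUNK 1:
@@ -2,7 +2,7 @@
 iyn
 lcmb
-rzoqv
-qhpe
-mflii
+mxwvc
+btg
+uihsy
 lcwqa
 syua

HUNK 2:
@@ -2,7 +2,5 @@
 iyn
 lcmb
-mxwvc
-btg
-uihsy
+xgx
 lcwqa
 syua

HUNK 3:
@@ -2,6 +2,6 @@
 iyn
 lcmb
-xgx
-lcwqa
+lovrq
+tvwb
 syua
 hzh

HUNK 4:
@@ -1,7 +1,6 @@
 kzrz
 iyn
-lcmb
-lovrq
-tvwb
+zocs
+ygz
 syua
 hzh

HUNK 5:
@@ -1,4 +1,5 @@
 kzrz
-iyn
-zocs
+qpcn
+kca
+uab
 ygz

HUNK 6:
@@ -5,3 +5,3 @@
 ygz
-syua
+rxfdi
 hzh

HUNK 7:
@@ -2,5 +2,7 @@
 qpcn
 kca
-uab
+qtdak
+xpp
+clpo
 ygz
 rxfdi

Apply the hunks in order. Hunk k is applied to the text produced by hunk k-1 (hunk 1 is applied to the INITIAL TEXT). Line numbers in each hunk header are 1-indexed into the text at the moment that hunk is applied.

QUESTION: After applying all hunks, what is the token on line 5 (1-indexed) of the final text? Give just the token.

Answer: xpp

Derivation:
Hunk 1: at line 2 remove [rzoqv,qhpe,mflii] add [mxwvc,btg,uihsy] -> 10 lines: kzrz iyn lcmb mxwvc btg uihsy lcwqa syua hzh epz
Hunk 2: at line 2 remove [mxwvc,btg,uihsy] add [xgx] -> 8 lines: kzrz iyn lcmb xgx lcwqa syua hzh epz
Hunk 3: at line 2 remove [xgx,lcwqa] add [lovrq,tvwb] -> 8 lines: kzrz iyn lcmb lovrq tvwb syua hzh epz
Hunk 4: at line 1 remove [lcmb,lovrq,tvwb] add [zocs,ygz] -> 7 lines: kzrz iyn zocs ygz syua hzh epz
Hunk 5: at line 1 remove [iyn,zocs] add [qpcn,kca,uab] -> 8 lines: kzrz qpcn kca uab ygz syua hzh epz
Hunk 6: at line 5 remove [syua] add [rxfdi] -> 8 lines: kzrz qpcn kca uab ygz rxfdi hzh epz
Hunk 7: at line 2 remove [uab] add [qtdak,xpp,clpo] -> 10 lines: kzrz qpcn kca qtdak xpp clpo ygz rxfdi hzh epz
Final line 5: xpp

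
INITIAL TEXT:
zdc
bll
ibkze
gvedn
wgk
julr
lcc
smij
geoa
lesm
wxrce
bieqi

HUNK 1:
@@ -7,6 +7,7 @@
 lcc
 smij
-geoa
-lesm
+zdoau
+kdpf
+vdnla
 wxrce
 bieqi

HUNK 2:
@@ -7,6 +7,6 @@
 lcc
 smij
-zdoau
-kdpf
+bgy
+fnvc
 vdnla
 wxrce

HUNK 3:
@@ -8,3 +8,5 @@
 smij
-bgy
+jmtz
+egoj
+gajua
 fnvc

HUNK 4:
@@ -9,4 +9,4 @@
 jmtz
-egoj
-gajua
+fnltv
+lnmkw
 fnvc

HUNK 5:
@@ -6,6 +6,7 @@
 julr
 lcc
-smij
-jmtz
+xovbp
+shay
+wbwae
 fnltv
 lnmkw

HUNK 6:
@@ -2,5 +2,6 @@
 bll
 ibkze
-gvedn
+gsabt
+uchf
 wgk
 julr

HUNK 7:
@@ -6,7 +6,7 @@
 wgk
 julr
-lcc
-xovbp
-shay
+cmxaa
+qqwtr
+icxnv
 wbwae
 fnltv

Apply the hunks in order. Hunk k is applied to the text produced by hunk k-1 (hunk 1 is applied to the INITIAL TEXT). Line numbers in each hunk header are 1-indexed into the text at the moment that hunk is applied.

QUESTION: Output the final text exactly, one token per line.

Hunk 1: at line 7 remove [geoa,lesm] add [zdoau,kdpf,vdnla] -> 13 lines: zdc bll ibkze gvedn wgk julr lcc smij zdoau kdpf vdnla wxrce bieqi
Hunk 2: at line 7 remove [zdoau,kdpf] add [bgy,fnvc] -> 13 lines: zdc bll ibkze gvedn wgk julr lcc smij bgy fnvc vdnla wxrce bieqi
Hunk 3: at line 8 remove [bgy] add [jmtz,egoj,gajua] -> 15 lines: zdc bll ibkze gvedn wgk julr lcc smij jmtz egoj gajua fnvc vdnla wxrce bieqi
Hunk 4: at line 9 remove [egoj,gajua] add [fnltv,lnmkw] -> 15 lines: zdc bll ibkze gvedn wgk julr lcc smij jmtz fnltv lnmkw fnvc vdnla wxrce bieqi
Hunk 5: at line 6 remove [smij,jmtz] add [xovbp,shay,wbwae] -> 16 lines: zdc bll ibkze gvedn wgk julr lcc xovbp shay wbwae fnltv lnmkw fnvc vdnla wxrce bieqi
Hunk 6: at line 2 remove [gvedn] add [gsabt,uchf] -> 17 lines: zdc bll ibkze gsabt uchf wgk julr lcc xovbp shay wbwae fnltv lnmkw fnvc vdnla wxrce bieqi
Hunk 7: at line 6 remove [lcc,xovbp,shay] add [cmxaa,qqwtr,icxnv] -> 17 lines: zdc bll ibkze gsabt uchf wgk julr cmxaa qqwtr icxnv wbwae fnltv lnmkw fnvc vdnla wxrce bieqi

Answer: zdc
bll
ibkze
gsabt
uchf
wgk
julr
cmxaa
qqwtr
icxnv
wbwae
fnltv
lnmkw
fnvc
vdnla
wxrce
bieqi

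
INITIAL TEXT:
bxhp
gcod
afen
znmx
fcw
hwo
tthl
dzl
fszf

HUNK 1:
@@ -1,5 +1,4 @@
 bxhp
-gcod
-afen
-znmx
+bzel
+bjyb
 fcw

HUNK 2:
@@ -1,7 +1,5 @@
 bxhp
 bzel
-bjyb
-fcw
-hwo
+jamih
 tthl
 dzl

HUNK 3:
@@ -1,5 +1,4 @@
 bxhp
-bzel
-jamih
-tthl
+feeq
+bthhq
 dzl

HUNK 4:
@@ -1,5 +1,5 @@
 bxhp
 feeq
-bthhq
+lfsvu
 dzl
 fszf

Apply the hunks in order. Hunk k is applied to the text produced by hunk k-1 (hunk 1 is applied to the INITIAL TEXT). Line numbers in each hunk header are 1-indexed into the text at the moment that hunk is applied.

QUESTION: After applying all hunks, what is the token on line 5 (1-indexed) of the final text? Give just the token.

Hunk 1: at line 1 remove [gcod,afen,znmx] add [bzel,bjyb] -> 8 lines: bxhp bzel bjyb fcw hwo tthl dzl fszf
Hunk 2: at line 1 remove [bjyb,fcw,hwo] add [jamih] -> 6 lines: bxhp bzel jamih tthl dzl fszf
Hunk 3: at line 1 remove [bzel,jamih,tthl] add [feeq,bthhq] -> 5 lines: bxhp feeq bthhq dzl fszf
Hunk 4: at line 1 remove [bthhq] add [lfsvu] -> 5 lines: bxhp feeq lfsvu dzl fszf
Final line 5: fszf

Answer: fszf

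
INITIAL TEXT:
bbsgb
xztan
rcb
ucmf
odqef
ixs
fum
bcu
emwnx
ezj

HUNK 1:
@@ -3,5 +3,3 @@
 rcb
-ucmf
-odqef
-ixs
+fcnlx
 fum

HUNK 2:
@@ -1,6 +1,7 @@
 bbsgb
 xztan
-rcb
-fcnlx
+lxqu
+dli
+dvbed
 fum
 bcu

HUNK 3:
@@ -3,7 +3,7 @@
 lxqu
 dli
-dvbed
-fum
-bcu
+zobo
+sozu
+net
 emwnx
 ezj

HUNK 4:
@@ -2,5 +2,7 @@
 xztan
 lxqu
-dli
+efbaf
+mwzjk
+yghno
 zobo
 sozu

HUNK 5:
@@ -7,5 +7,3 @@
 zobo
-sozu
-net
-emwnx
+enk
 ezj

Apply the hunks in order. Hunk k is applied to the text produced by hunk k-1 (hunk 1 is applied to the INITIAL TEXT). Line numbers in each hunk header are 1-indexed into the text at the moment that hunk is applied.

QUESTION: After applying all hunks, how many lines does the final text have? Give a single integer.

Hunk 1: at line 3 remove [ucmf,odqef,ixs] add [fcnlx] -> 8 lines: bbsgb xztan rcb fcnlx fum bcu emwnx ezj
Hunk 2: at line 1 remove [rcb,fcnlx] add [lxqu,dli,dvbed] -> 9 lines: bbsgb xztan lxqu dli dvbed fum bcu emwnx ezj
Hunk 3: at line 3 remove [dvbed,fum,bcu] add [zobo,sozu,net] -> 9 lines: bbsgb xztan lxqu dli zobo sozu net emwnx ezj
Hunk 4: at line 2 remove [dli] add [efbaf,mwzjk,yghno] -> 11 lines: bbsgb xztan lxqu efbaf mwzjk yghno zobo sozu net emwnx ezj
Hunk 5: at line 7 remove [sozu,net,emwnx] add [enk] -> 9 lines: bbsgb xztan lxqu efbaf mwzjk yghno zobo enk ezj
Final line count: 9

Answer: 9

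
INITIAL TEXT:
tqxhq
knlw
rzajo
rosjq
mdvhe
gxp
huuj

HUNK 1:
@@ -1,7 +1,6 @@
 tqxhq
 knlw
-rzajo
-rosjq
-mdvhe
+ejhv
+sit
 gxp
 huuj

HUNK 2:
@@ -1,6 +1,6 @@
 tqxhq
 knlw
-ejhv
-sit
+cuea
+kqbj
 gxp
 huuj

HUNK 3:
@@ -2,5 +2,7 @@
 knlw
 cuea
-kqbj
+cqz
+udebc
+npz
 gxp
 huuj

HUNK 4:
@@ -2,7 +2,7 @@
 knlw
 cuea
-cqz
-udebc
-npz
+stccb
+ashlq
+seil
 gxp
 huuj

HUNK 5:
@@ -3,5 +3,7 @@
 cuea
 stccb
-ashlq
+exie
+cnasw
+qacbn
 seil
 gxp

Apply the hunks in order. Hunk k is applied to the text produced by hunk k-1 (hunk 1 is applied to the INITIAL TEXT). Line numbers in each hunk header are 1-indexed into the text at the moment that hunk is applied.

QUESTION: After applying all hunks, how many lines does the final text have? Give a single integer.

Answer: 10

Derivation:
Hunk 1: at line 1 remove [rzajo,rosjq,mdvhe] add [ejhv,sit] -> 6 lines: tqxhq knlw ejhv sit gxp huuj
Hunk 2: at line 1 remove [ejhv,sit] add [cuea,kqbj] -> 6 lines: tqxhq knlw cuea kqbj gxp huuj
Hunk 3: at line 2 remove [kqbj] add [cqz,udebc,npz] -> 8 lines: tqxhq knlw cuea cqz udebc npz gxp huuj
Hunk 4: at line 2 remove [cqz,udebc,npz] add [stccb,ashlq,seil] -> 8 lines: tqxhq knlw cuea stccb ashlq seil gxp huuj
Hunk 5: at line 3 remove [ashlq] add [exie,cnasw,qacbn] -> 10 lines: tqxhq knlw cuea stccb exie cnasw qacbn seil gxp huuj
Final line count: 10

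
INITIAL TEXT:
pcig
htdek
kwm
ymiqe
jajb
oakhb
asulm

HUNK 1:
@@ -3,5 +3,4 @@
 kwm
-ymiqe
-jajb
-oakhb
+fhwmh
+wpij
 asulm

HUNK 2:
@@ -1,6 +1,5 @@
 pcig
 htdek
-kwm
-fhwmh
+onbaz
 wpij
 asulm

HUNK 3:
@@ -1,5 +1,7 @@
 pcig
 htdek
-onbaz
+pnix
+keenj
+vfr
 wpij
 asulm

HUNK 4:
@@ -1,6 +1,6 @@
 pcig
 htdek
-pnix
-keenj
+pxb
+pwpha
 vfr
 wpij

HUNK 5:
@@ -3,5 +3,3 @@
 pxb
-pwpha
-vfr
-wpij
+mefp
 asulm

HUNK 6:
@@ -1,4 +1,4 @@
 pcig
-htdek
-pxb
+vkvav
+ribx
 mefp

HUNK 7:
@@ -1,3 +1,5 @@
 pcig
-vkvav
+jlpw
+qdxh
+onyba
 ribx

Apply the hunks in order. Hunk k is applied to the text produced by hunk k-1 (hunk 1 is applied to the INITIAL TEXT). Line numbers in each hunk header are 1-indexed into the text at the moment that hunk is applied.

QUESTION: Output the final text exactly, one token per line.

Hunk 1: at line 3 remove [ymiqe,jajb,oakhb] add [fhwmh,wpij] -> 6 lines: pcig htdek kwm fhwmh wpij asulm
Hunk 2: at line 1 remove [kwm,fhwmh] add [onbaz] -> 5 lines: pcig htdek onbaz wpij asulm
Hunk 3: at line 1 remove [onbaz] add [pnix,keenj,vfr] -> 7 lines: pcig htdek pnix keenj vfr wpij asulm
Hunk 4: at line 1 remove [pnix,keenj] add [pxb,pwpha] -> 7 lines: pcig htdek pxb pwpha vfr wpij asulm
Hunk 5: at line 3 remove [pwpha,vfr,wpij] add [mefp] -> 5 lines: pcig htdek pxb mefp asulm
Hunk 6: at line 1 remove [htdek,pxb] add [vkvav,ribx] -> 5 lines: pcig vkvav ribx mefp asulm
Hunk 7: at line 1 remove [vkvav] add [jlpw,qdxh,onyba] -> 7 lines: pcig jlpw qdxh onyba ribx mefp asulm

Answer: pcig
jlpw
qdxh
onyba
ribx
mefp
asulm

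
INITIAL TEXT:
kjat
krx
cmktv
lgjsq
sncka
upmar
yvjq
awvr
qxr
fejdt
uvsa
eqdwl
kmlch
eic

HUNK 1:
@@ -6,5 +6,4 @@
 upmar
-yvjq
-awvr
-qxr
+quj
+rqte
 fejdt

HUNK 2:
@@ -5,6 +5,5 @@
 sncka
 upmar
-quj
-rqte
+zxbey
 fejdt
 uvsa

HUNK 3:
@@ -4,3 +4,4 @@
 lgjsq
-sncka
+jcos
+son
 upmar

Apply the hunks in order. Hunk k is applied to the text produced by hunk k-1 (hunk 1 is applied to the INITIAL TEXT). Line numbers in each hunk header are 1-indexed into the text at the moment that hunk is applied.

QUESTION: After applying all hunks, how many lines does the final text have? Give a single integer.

Answer: 13

Derivation:
Hunk 1: at line 6 remove [yvjq,awvr,qxr] add [quj,rqte] -> 13 lines: kjat krx cmktv lgjsq sncka upmar quj rqte fejdt uvsa eqdwl kmlch eic
Hunk 2: at line 5 remove [quj,rqte] add [zxbey] -> 12 lines: kjat krx cmktv lgjsq sncka upmar zxbey fejdt uvsa eqdwl kmlch eic
Hunk 3: at line 4 remove [sncka] add [jcos,son] -> 13 lines: kjat krx cmktv lgjsq jcos son upmar zxbey fejdt uvsa eqdwl kmlch eic
Final line count: 13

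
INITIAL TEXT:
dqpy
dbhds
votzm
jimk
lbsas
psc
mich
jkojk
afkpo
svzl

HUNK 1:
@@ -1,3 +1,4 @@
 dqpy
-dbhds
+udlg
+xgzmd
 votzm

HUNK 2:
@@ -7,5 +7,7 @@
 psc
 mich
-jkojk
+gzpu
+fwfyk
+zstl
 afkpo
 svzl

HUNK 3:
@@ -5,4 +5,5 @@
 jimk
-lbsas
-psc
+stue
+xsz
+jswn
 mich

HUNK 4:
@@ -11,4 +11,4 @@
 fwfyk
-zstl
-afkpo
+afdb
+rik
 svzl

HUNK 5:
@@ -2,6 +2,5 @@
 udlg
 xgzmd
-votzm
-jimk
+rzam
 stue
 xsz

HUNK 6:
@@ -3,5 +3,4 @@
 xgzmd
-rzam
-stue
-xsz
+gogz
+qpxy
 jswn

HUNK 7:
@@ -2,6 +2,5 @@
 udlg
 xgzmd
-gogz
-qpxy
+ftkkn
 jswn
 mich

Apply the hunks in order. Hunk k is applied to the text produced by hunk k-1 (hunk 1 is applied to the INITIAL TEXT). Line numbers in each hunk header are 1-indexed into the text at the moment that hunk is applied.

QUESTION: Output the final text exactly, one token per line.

Hunk 1: at line 1 remove [dbhds] add [udlg,xgzmd] -> 11 lines: dqpy udlg xgzmd votzm jimk lbsas psc mich jkojk afkpo svzl
Hunk 2: at line 7 remove [jkojk] add [gzpu,fwfyk,zstl] -> 13 lines: dqpy udlg xgzmd votzm jimk lbsas psc mich gzpu fwfyk zstl afkpo svzl
Hunk 3: at line 5 remove [lbsas,psc] add [stue,xsz,jswn] -> 14 lines: dqpy udlg xgzmd votzm jimk stue xsz jswn mich gzpu fwfyk zstl afkpo svzl
Hunk 4: at line 11 remove [zstl,afkpo] add [afdb,rik] -> 14 lines: dqpy udlg xgzmd votzm jimk stue xsz jswn mich gzpu fwfyk afdb rik svzl
Hunk 5: at line 2 remove [votzm,jimk] add [rzam] -> 13 lines: dqpy udlg xgzmd rzam stue xsz jswn mich gzpu fwfyk afdb rik svzl
Hunk 6: at line 3 remove [rzam,stue,xsz] add [gogz,qpxy] -> 12 lines: dqpy udlg xgzmd gogz qpxy jswn mich gzpu fwfyk afdb rik svzl
Hunk 7: at line 2 remove [gogz,qpxy] add [ftkkn] -> 11 lines: dqpy udlg xgzmd ftkkn jswn mich gzpu fwfyk afdb rik svzl

Answer: dqpy
udlg
xgzmd
ftkkn
jswn
mich
gzpu
fwfyk
afdb
rik
svzl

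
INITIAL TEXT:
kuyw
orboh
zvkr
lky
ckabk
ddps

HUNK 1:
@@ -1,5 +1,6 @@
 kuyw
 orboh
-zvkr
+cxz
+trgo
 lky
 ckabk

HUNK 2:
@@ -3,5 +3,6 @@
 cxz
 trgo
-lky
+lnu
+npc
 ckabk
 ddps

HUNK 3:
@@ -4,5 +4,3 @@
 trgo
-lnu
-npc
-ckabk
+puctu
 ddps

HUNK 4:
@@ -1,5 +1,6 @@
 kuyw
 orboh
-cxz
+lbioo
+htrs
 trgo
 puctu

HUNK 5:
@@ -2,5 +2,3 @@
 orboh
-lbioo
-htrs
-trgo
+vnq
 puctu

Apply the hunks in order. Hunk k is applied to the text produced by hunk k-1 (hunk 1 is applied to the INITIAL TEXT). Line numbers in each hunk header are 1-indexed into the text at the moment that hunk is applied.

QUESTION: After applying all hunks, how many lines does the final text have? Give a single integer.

Answer: 5

Derivation:
Hunk 1: at line 1 remove [zvkr] add [cxz,trgo] -> 7 lines: kuyw orboh cxz trgo lky ckabk ddps
Hunk 2: at line 3 remove [lky] add [lnu,npc] -> 8 lines: kuyw orboh cxz trgo lnu npc ckabk ddps
Hunk 3: at line 4 remove [lnu,npc,ckabk] add [puctu] -> 6 lines: kuyw orboh cxz trgo puctu ddps
Hunk 4: at line 1 remove [cxz] add [lbioo,htrs] -> 7 lines: kuyw orboh lbioo htrs trgo puctu ddps
Hunk 5: at line 2 remove [lbioo,htrs,trgo] add [vnq] -> 5 lines: kuyw orboh vnq puctu ddps
Final line count: 5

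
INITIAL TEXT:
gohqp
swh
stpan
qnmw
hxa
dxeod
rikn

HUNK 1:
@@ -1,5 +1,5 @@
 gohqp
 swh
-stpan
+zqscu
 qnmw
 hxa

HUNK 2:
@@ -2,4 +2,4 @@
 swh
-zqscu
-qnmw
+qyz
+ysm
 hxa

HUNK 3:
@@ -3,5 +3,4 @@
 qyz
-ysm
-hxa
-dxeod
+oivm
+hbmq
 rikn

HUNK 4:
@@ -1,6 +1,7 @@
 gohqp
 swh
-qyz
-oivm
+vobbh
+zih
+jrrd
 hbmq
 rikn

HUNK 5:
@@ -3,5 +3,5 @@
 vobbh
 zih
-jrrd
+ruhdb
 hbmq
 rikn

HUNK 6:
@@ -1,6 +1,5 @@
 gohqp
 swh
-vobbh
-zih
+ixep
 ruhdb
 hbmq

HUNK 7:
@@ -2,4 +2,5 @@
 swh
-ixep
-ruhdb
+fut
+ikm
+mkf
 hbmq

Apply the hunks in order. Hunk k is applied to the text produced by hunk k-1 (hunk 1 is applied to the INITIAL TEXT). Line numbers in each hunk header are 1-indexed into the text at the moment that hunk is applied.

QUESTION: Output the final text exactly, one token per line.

Hunk 1: at line 1 remove [stpan] add [zqscu] -> 7 lines: gohqp swh zqscu qnmw hxa dxeod rikn
Hunk 2: at line 2 remove [zqscu,qnmw] add [qyz,ysm] -> 7 lines: gohqp swh qyz ysm hxa dxeod rikn
Hunk 3: at line 3 remove [ysm,hxa,dxeod] add [oivm,hbmq] -> 6 lines: gohqp swh qyz oivm hbmq rikn
Hunk 4: at line 1 remove [qyz,oivm] add [vobbh,zih,jrrd] -> 7 lines: gohqp swh vobbh zih jrrd hbmq rikn
Hunk 5: at line 3 remove [jrrd] add [ruhdb] -> 7 lines: gohqp swh vobbh zih ruhdb hbmq rikn
Hunk 6: at line 1 remove [vobbh,zih] add [ixep] -> 6 lines: gohqp swh ixep ruhdb hbmq rikn
Hunk 7: at line 2 remove [ixep,ruhdb] add [fut,ikm,mkf] -> 7 lines: gohqp swh fut ikm mkf hbmq rikn

Answer: gohqp
swh
fut
ikm
mkf
hbmq
rikn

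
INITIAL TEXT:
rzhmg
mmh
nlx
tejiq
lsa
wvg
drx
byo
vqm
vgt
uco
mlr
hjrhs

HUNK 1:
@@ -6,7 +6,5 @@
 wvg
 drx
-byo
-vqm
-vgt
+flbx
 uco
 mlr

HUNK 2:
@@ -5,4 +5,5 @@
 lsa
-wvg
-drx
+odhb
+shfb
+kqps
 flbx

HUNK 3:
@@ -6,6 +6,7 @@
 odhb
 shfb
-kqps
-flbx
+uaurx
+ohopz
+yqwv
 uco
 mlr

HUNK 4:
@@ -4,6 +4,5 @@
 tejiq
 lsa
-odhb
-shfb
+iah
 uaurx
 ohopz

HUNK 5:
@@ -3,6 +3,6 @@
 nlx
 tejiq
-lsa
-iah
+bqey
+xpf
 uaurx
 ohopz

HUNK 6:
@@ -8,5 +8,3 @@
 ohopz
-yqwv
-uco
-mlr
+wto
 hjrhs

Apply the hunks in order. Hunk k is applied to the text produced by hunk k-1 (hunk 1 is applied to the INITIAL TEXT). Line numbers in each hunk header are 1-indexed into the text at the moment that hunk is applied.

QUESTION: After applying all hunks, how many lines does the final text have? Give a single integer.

Hunk 1: at line 6 remove [byo,vqm,vgt] add [flbx] -> 11 lines: rzhmg mmh nlx tejiq lsa wvg drx flbx uco mlr hjrhs
Hunk 2: at line 5 remove [wvg,drx] add [odhb,shfb,kqps] -> 12 lines: rzhmg mmh nlx tejiq lsa odhb shfb kqps flbx uco mlr hjrhs
Hunk 3: at line 6 remove [kqps,flbx] add [uaurx,ohopz,yqwv] -> 13 lines: rzhmg mmh nlx tejiq lsa odhb shfb uaurx ohopz yqwv uco mlr hjrhs
Hunk 4: at line 4 remove [odhb,shfb] add [iah] -> 12 lines: rzhmg mmh nlx tejiq lsa iah uaurx ohopz yqwv uco mlr hjrhs
Hunk 5: at line 3 remove [lsa,iah] add [bqey,xpf] -> 12 lines: rzhmg mmh nlx tejiq bqey xpf uaurx ohopz yqwv uco mlr hjrhs
Hunk 6: at line 8 remove [yqwv,uco,mlr] add [wto] -> 10 lines: rzhmg mmh nlx tejiq bqey xpf uaurx ohopz wto hjrhs
Final line count: 10

Answer: 10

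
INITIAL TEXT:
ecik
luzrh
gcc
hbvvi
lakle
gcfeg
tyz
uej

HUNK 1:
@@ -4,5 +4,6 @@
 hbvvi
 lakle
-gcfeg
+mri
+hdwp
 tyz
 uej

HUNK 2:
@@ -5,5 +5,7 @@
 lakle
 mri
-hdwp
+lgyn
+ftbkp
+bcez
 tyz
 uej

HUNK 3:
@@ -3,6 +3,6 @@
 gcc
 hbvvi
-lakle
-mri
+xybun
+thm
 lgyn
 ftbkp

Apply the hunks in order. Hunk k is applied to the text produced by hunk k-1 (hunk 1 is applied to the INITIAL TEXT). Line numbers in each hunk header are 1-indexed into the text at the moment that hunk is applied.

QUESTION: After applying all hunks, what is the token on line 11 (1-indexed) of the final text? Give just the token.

Answer: uej

Derivation:
Hunk 1: at line 4 remove [gcfeg] add [mri,hdwp] -> 9 lines: ecik luzrh gcc hbvvi lakle mri hdwp tyz uej
Hunk 2: at line 5 remove [hdwp] add [lgyn,ftbkp,bcez] -> 11 lines: ecik luzrh gcc hbvvi lakle mri lgyn ftbkp bcez tyz uej
Hunk 3: at line 3 remove [lakle,mri] add [xybun,thm] -> 11 lines: ecik luzrh gcc hbvvi xybun thm lgyn ftbkp bcez tyz uej
Final line 11: uej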